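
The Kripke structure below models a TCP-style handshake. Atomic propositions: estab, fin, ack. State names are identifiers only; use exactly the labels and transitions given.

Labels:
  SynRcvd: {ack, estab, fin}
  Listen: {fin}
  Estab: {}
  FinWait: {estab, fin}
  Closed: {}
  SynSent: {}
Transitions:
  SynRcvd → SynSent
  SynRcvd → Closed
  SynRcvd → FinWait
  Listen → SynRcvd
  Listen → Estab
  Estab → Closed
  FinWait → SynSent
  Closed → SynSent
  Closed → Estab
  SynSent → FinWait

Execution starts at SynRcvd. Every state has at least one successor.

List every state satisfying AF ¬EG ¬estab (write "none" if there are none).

States satisfying ¬EG ¬estab: {SynRcvd, FinWait, SynSent}.
States satisfying AF ¬EG ¬estab: {SynRcvd, FinWait, SynSent}.

{SynRcvd, FinWait, SynSent}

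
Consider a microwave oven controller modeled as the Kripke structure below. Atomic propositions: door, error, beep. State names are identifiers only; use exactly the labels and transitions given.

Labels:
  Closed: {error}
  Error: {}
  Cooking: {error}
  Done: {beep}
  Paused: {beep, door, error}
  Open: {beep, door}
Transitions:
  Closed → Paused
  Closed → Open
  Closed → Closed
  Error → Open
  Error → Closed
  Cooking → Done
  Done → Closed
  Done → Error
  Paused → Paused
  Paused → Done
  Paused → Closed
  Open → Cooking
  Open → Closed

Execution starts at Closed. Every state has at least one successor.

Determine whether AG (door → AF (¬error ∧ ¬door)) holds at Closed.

No

States satisfying door → AF (¬error ∧ ¬door): {Closed, Error, Cooking, Done}.
States satisfying AG (door → AF (¬error ∧ ¬door)): ∅.
Open is reachable from Closed and violates door → AF (¬error ∧ ¬door), so AG fails at Closed.
Closed ∉ Sat(AG (door → AF (¬error ∧ ¬door))).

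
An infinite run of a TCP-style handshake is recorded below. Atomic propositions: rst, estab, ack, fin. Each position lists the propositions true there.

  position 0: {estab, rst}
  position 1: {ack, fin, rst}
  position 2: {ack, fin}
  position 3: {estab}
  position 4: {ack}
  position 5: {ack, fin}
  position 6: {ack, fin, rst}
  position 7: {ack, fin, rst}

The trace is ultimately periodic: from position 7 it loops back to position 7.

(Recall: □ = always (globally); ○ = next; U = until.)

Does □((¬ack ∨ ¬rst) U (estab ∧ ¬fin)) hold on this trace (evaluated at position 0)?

No

(¬ack ∨ ¬rst) U (estab ∧ ¬fin) must hold at every position from 0 onward. It fails at position 1, so □((¬ack ∨ ¬rst) U (estab ∧ ¬fin)) is false.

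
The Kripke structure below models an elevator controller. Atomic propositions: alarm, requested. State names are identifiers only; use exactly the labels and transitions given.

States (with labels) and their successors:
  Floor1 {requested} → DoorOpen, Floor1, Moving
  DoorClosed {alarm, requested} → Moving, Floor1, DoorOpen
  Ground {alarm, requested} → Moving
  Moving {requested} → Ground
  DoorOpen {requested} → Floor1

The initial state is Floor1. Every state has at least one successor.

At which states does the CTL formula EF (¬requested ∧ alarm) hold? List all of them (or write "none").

none

States satisfying ¬requested ∧ alarm: ∅.
States satisfying EF (¬requested ∧ alarm): ∅.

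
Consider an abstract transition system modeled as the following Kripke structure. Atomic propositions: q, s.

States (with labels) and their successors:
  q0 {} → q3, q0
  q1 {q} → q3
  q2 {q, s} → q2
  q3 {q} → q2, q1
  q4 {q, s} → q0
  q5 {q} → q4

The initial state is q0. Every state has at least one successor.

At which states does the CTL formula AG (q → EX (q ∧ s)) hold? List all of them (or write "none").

{q2}

States satisfying q → EX (q ∧ s): {q0, q2, q3, q5}.
States satisfying AG (q → EX (q ∧ s)): {q2}.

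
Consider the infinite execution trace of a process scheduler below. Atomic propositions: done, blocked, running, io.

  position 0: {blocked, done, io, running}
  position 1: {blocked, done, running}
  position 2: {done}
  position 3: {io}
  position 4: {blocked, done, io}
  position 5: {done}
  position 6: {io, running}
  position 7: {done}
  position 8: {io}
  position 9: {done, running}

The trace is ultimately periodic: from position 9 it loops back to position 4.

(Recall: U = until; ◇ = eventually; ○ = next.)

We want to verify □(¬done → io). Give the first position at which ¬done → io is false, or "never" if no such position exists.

¬done → io holds at every position 0..9, and those are all the positions the trace ever visits, so the invariant □(¬done → io) is never violated.

never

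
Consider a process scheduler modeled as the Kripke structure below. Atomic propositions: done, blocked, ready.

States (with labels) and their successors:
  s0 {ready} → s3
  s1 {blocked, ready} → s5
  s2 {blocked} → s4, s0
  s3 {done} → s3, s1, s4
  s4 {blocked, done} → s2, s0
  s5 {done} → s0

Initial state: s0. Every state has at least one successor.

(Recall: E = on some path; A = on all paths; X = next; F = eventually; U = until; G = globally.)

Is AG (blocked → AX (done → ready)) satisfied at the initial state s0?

States satisfying blocked → AX (done → ready): {s0, s3, s4, s5}.
States satisfying AG (blocked → AX (done → ready)): ∅.
s1 is reachable from s0 and violates blocked → AX (done → ready), so AG fails at s0.
s0 ∉ Sat(AG (blocked → AX (done → ready))).

No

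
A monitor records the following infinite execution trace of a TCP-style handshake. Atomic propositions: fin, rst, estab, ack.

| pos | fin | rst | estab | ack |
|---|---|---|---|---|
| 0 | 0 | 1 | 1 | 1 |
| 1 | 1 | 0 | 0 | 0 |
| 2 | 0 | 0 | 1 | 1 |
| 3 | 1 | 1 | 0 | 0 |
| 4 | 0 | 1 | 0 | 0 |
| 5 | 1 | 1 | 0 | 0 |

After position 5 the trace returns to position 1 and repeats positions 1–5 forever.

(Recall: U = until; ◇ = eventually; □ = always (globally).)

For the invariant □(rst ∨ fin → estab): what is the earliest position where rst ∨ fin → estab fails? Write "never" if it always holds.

1

Check rst ∨ fin → estab at each position in order: 0 ✓.
At position 1 the labels are {fin}, so rst ∨ fin → estab is false there. This is the first violation.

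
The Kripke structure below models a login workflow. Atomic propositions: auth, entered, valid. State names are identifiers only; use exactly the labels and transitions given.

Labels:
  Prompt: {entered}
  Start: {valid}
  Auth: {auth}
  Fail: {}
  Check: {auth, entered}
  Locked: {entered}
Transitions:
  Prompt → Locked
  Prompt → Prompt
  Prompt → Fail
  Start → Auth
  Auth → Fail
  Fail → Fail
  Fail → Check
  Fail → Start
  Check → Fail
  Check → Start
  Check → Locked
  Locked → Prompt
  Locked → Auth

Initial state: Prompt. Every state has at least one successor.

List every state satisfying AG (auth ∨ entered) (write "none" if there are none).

none

States satisfying auth ∨ entered: {Prompt, Auth, Check, Locked}.
States satisfying AG (auth ∨ entered): ∅.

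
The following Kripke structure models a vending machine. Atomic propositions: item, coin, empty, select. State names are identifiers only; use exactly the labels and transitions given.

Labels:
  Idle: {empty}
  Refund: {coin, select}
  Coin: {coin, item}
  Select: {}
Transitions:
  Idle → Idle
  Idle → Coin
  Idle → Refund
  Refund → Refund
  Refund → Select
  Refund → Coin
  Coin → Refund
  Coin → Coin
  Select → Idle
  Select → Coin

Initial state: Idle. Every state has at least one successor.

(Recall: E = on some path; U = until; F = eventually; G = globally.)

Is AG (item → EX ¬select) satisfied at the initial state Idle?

States satisfying item → EX ¬select: {Idle, Refund, Coin, Select}.
States satisfying AG (item → EX ¬select): {Idle, Refund, Coin, Select}.
Every state reachable from Idle satisfies item → EX ¬select.
Idle ∈ Sat(AG (item → EX ¬select)).

Holds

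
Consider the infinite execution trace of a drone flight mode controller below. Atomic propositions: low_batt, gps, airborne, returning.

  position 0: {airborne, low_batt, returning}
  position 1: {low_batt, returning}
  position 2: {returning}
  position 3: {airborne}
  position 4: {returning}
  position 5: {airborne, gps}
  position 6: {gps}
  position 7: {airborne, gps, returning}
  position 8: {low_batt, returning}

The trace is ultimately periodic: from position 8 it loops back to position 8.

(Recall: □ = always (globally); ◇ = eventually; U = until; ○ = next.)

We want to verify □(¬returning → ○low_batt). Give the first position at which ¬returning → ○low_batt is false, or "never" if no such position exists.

3

Check ¬returning → ○low_batt at each position in order: 0 ✓, 1 ✓, 2 ✓.
At position 3 the labels are {airborne} and the next position 4 has {returning}, so ¬returning → ○low_batt is false there. This is the first violation.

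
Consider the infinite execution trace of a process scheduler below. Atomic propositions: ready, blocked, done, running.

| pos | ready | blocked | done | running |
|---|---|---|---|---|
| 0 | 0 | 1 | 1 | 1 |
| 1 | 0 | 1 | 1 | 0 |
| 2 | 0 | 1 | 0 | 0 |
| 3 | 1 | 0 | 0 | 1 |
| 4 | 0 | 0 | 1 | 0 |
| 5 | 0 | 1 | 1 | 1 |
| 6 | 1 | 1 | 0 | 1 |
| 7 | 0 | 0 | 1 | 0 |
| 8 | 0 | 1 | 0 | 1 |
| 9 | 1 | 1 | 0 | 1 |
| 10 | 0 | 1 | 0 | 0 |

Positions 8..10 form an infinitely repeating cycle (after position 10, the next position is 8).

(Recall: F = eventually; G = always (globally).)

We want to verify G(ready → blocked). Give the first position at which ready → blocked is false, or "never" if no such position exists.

Check ready → blocked at each position in order: 0 ✓, 1 ✓, 2 ✓.
At position 3 the labels are {ready, running}, so ready → blocked is false there. This is the first violation.

3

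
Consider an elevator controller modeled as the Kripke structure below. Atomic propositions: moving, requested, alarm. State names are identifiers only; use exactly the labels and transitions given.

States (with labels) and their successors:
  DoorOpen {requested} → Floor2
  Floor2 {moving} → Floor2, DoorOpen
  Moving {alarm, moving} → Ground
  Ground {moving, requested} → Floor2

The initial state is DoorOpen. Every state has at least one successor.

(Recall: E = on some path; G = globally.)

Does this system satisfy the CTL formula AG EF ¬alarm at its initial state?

States satisfying EF ¬alarm: {DoorOpen, Floor2, Moving, Ground}.
States satisfying AG EF ¬alarm: {DoorOpen, Floor2, Moving, Ground}.
Every state reachable from DoorOpen satisfies EF ¬alarm.
DoorOpen ∈ Sat(AG EF ¬alarm).

Satisfied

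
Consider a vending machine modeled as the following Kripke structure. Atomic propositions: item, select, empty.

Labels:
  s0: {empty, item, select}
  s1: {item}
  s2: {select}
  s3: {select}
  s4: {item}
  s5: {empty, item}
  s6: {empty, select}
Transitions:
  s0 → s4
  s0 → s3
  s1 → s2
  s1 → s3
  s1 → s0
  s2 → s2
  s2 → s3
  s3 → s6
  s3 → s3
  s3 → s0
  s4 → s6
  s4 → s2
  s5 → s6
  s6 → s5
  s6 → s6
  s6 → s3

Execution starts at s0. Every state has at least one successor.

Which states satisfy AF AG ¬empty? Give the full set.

none

States satisfying AG ¬empty: ∅.
States satisfying AF AG ¬empty: ∅.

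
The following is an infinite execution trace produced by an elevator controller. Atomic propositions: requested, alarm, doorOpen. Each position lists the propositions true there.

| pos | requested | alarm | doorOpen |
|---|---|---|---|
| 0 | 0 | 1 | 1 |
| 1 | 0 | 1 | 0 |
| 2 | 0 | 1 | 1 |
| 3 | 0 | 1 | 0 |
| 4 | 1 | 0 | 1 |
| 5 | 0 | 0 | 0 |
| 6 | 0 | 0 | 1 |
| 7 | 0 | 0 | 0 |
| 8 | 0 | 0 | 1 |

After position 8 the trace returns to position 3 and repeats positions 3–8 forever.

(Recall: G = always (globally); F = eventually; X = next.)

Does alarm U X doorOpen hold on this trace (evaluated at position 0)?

Walking from position 0: X doorOpen first holds at position 1, and alarm holds at every earlier position along the way, so alarm U X doorOpen holds.

Yes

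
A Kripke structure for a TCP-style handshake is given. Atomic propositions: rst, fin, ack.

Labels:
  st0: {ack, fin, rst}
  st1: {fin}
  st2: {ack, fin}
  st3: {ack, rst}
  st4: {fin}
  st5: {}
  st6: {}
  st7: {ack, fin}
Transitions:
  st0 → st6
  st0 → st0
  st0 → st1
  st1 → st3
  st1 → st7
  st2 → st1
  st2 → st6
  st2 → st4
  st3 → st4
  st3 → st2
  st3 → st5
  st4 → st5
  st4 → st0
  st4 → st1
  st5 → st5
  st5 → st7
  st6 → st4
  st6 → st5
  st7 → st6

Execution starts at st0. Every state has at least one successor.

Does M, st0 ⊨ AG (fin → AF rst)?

States satisfying fin → AF rst: {st0, st3, st5, st6}.
States satisfying AG (fin → AF rst): ∅.
st1 is reachable from st0 and violates fin → AF rst, so AG fails at st0.
st0 ∉ Sat(AG (fin → AF rst)).

Violated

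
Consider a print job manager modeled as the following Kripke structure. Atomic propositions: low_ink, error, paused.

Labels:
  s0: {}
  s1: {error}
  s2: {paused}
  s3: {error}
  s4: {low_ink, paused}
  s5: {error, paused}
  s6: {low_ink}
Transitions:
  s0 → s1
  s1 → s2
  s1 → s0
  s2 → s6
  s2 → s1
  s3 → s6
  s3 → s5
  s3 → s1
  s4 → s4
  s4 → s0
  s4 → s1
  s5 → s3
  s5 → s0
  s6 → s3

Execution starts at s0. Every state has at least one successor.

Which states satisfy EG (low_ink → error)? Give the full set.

{s0, s1, s2, s3, s5}

States satisfying low_ink → error: {s0, s1, s2, s3, s5}.
States satisfying EG (low_ink → error): {s0, s1, s2, s3, s5}.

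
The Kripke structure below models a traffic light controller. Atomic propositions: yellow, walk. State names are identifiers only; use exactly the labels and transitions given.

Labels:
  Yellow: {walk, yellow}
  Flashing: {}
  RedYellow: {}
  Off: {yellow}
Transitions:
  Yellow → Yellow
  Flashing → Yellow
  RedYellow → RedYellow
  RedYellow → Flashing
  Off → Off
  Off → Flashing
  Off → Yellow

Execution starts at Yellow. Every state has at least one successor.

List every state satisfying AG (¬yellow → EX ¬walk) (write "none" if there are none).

{Yellow}

States satisfying ¬yellow → EX ¬walk: {Yellow, RedYellow, Off}.
States satisfying AG (¬yellow → EX ¬walk): {Yellow}.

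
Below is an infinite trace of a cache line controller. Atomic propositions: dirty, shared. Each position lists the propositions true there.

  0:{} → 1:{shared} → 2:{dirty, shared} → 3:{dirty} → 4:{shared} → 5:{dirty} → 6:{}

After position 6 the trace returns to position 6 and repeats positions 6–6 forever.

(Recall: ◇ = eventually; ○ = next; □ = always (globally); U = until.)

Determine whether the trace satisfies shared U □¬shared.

Violated

Walking from position 0: at position 0, □¬shared has not yet held and shared fails, so shared U □¬shared is false.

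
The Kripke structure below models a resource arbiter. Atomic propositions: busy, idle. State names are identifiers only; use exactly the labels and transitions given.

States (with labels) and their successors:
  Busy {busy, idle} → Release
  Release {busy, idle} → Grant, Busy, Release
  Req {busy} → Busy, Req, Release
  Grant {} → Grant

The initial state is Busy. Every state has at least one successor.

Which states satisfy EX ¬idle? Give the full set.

{Release, Req, Grant}

States satisfying ¬idle: {Req, Grant}.
States satisfying EX ¬idle: {Release, Req, Grant}.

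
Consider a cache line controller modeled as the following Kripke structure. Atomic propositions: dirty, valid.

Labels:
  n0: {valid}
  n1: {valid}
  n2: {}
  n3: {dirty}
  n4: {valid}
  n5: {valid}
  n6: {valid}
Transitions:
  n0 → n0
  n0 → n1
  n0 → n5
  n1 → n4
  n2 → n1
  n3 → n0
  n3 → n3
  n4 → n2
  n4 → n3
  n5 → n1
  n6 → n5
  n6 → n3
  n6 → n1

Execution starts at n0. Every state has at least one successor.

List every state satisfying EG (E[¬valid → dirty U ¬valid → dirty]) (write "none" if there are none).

{n0, n1, n3, n4, n5, n6}

States satisfying E[¬valid → dirty U ¬valid → dirty]: {n0, n1, n3, n4, n5, n6}.
States satisfying EG (E[¬valid → dirty U ¬valid → dirty]): {n0, n1, n3, n4, n5, n6}.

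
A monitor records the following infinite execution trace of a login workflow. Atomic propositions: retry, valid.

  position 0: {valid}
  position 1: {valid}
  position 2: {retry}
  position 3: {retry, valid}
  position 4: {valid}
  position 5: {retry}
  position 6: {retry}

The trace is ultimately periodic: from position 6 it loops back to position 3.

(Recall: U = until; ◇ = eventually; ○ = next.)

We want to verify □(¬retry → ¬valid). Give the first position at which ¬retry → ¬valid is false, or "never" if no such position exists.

At position 0 the labels are {valid}, so ¬retry → ¬valid is false there. This is the first violation.

0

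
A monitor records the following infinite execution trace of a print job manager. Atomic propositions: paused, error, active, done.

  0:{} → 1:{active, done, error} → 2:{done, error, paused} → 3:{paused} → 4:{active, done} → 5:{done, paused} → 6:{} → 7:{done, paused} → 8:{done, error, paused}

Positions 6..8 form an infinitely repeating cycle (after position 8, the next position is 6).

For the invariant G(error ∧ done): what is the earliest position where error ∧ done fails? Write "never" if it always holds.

At position 0 the labels are {}, so error ∧ done is false there. This is the first violation.

0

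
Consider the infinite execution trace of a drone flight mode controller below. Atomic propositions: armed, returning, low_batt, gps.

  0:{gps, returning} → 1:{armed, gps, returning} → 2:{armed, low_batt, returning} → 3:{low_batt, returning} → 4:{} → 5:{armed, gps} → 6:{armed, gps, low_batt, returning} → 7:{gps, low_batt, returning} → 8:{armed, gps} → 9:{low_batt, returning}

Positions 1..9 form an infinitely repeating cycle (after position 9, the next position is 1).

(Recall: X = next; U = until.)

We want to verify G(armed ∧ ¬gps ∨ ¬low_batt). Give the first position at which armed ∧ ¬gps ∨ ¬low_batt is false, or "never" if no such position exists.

Check armed ∧ ¬gps ∨ ¬low_batt at each position in order: 0 ✓, 1 ✓, 2 ✓.
At position 3 the labels are {low_batt, returning}, so armed ∧ ¬gps ∨ ¬low_batt is false there. This is the first violation.

3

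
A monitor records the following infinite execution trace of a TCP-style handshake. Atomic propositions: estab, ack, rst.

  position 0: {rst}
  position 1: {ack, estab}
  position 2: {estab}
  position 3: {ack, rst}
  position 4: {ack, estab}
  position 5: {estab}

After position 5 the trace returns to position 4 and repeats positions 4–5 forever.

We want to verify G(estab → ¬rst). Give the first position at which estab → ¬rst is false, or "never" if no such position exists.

estab → ¬rst holds at every position 0..5, and those are all the positions the trace ever visits, so the invariant G(estab → ¬rst) is never violated.

never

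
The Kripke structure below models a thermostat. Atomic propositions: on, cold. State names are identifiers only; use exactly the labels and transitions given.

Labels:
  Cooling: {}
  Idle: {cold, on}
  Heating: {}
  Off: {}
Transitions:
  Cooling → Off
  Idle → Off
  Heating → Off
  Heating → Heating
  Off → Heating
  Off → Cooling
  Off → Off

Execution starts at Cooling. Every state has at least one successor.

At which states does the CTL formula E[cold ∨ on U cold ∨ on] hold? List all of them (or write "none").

States satisfying cold ∨ on: {Idle}.
States satisfying E[cold ∨ on U cold ∨ on]: {Idle}.

{Idle}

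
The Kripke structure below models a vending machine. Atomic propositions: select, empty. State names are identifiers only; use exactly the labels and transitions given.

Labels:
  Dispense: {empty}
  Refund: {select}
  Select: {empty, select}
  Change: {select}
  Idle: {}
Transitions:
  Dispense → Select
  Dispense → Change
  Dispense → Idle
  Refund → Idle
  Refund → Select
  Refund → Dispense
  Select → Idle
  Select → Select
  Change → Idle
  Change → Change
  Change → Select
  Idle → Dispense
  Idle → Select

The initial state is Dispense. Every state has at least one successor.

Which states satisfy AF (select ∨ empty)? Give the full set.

{Dispense, Refund, Select, Change, Idle}

States satisfying select ∨ empty: {Dispense, Refund, Select, Change}.
States satisfying AF (select ∨ empty): {Dispense, Refund, Select, Change, Idle}.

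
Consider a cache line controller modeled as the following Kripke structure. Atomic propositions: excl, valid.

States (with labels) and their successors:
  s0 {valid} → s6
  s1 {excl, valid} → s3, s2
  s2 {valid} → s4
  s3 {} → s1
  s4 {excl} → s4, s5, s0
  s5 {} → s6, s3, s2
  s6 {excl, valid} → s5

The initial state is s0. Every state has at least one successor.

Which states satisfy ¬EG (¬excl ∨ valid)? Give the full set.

{s2, s4}

States satisfying ¬excl ∨ valid: {s0, s1, s2, s3, s5, s6}.
States satisfying EG (¬excl ∨ valid): {s0, s1, s3, s5, s6}.
States satisfying ¬EG (¬excl ∨ valid): {s2, s4}.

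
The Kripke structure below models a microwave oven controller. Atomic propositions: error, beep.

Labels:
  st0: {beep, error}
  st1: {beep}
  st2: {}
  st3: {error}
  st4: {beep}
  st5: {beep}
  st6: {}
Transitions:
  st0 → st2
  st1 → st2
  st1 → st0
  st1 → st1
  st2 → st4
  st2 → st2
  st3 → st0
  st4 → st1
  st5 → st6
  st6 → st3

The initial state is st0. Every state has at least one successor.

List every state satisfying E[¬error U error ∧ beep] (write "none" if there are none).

{st0, st1, st2, st4}

States satisfying ¬error: {st1, st2, st4, st5, st6}.
States satisfying error ∧ beep: {st0}.
States satisfying E[¬error U error ∧ beep]: {st0, st1, st2, st4}.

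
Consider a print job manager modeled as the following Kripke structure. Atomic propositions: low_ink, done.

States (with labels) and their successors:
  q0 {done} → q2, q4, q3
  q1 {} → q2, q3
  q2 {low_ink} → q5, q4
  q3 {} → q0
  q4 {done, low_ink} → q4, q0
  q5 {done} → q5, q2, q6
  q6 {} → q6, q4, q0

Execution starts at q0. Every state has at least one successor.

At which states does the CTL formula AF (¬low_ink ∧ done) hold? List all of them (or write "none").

States satisfying ¬low_ink ∧ done: {q0, q5}.
States satisfying AF (¬low_ink ∧ done): {q0, q3, q5}.

{q0, q3, q5}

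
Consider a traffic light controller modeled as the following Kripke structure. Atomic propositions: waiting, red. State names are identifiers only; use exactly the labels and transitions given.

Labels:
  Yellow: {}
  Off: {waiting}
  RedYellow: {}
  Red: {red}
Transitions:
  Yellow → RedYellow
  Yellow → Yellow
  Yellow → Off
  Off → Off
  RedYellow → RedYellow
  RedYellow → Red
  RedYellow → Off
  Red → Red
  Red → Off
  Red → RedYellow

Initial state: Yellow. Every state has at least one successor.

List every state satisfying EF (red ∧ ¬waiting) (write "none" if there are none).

States satisfying red ∧ ¬waiting: {Red}.
States satisfying EF (red ∧ ¬waiting): {Yellow, RedYellow, Red}.

{Yellow, RedYellow, Red}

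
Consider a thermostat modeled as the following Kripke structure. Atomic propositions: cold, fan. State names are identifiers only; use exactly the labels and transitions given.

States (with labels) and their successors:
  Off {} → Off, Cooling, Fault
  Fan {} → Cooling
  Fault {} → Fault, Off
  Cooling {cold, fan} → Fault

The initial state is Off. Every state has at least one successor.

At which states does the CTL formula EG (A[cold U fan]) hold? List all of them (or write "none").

States satisfying A[cold U fan]: {Cooling}.
States satisfying EG (A[cold U fan]): ∅.

none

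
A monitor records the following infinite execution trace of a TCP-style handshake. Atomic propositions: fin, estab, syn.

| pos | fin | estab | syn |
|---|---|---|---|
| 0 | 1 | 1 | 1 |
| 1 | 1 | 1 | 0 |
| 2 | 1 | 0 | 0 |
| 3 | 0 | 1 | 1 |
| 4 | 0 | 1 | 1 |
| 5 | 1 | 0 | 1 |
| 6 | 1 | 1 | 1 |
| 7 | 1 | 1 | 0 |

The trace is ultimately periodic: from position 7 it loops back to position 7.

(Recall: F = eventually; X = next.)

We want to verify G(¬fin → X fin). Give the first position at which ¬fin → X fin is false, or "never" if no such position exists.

Check ¬fin → X fin at each position in order: 0 ✓, 1 ✓, 2 ✓.
At position 3 the labels are {estab, syn} and the next position 4 has {estab, syn}, so ¬fin → X fin is false there. This is the first violation.

3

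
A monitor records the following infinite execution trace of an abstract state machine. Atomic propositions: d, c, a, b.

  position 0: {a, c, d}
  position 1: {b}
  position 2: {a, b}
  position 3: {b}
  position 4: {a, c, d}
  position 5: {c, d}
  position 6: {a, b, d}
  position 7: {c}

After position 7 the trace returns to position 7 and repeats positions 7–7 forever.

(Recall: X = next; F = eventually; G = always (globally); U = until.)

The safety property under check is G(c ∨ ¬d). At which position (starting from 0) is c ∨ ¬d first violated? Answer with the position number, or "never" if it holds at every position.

6

Check c ∨ ¬d at each position in order: 0 ✓, 1 ✓, 2 ✓, 3 ✓, 4 ✓, 5 ✓.
At position 6 the labels are {a, b, d}, so c ∨ ¬d is false there. This is the first violation.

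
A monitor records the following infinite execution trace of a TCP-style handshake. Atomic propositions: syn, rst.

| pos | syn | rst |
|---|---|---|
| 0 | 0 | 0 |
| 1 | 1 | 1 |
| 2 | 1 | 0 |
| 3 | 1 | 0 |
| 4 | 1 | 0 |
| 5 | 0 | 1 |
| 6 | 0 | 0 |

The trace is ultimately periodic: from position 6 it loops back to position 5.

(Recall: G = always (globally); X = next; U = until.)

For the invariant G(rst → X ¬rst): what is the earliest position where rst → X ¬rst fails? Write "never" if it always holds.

rst → X ¬rst holds at every position 0..6, and those are all the positions the trace ever visits, so the invariant G(rst → X ¬rst) is never violated.

never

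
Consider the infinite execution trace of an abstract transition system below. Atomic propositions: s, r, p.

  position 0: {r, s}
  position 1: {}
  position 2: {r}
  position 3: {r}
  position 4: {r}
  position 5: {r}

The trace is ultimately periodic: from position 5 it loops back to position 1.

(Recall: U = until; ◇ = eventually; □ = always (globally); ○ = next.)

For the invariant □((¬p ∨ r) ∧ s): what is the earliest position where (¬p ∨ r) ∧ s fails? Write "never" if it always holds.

Check (¬p ∨ r) ∧ s at each position in order: 0 ✓.
At position 1 the labels are {}, so (¬p ∨ r) ∧ s is false there. This is the first violation.

1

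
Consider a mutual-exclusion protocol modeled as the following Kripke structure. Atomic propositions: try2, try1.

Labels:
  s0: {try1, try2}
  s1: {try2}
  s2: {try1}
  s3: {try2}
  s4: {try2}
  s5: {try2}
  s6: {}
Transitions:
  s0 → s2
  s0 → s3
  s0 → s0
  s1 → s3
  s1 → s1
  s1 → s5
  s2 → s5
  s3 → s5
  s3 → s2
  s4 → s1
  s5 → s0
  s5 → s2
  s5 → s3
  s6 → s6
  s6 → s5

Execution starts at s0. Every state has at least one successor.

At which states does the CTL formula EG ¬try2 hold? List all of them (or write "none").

{s6}

States satisfying ¬try2: {s2, s6}.
States satisfying EG ¬try2: {s6}.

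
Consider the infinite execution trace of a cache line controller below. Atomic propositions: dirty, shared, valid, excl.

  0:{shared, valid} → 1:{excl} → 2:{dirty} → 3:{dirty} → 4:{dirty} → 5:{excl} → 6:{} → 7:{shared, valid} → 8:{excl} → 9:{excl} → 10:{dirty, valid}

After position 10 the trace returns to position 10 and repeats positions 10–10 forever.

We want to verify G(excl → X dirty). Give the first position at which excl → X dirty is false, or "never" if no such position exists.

5

Check excl → X dirty at each position in order: 0 ✓, 1 ✓, 2 ✓, 3 ✓, 4 ✓.
At position 5 the labels are {excl} and the next position 6 has {}, so excl → X dirty is false there. This is the first violation.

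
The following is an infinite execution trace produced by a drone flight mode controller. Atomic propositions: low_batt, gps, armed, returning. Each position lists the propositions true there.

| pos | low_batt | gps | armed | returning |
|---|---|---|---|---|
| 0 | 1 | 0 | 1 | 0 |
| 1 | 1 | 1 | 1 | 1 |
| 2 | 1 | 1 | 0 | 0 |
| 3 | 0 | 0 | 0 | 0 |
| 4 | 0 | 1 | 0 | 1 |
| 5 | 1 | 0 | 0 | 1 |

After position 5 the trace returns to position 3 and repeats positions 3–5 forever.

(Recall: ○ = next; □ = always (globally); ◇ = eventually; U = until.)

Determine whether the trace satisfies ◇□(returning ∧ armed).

□(returning ∧ armed) is false at every position 0..5, so it never becomes true and ◇□(returning ∧ armed) fails.

No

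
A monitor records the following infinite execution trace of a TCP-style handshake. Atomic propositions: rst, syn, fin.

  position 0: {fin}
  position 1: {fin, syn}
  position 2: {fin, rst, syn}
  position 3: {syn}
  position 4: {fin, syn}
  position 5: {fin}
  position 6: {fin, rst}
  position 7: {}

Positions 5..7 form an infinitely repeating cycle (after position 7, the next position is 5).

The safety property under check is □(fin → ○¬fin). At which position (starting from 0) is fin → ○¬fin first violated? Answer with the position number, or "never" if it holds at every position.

0

At position 0 the labels are {fin} and the next position 1 has {fin, syn}, so fin → ○¬fin is false there. This is the first violation.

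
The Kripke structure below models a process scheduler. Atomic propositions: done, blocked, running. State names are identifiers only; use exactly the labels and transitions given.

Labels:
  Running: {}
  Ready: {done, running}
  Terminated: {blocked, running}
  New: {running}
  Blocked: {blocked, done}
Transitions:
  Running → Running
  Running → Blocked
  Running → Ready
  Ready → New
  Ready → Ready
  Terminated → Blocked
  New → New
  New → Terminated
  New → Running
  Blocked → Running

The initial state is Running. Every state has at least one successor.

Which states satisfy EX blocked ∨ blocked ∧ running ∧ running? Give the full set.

States satisfying blocked: {Terminated, Blocked}.
States satisfying EX blocked: {Running, Terminated, New}.
States satisfying blocked ∧ running: {Terminated}.
States satisfying blocked ∧ running ∧ running: {Terminated}.
States satisfying EX blocked ∨ blocked ∧ running ∧ running: {Running, Terminated, New}.

{Running, Terminated, New}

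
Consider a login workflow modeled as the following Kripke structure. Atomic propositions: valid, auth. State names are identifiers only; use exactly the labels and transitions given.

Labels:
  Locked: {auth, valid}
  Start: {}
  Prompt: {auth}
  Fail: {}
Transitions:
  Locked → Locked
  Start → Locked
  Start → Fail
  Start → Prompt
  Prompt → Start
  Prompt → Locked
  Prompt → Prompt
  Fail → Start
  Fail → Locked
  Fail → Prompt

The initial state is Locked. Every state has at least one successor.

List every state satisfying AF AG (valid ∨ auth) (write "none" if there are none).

{Locked}

States satisfying AG (valid ∨ auth): {Locked}.
States satisfying AF AG (valid ∨ auth): {Locked}.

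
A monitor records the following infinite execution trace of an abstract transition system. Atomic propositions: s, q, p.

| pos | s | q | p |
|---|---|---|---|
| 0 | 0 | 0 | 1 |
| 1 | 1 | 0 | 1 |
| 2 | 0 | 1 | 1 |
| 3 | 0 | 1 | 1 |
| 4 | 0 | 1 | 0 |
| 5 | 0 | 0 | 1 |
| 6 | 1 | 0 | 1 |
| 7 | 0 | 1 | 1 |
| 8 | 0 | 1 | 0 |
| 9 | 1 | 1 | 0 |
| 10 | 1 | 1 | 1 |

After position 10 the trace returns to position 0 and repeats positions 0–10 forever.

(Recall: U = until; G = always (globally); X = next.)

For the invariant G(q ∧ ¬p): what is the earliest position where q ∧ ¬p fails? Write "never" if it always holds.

At position 0 the labels are {p}, so q ∧ ¬p is false there. This is the first violation.

0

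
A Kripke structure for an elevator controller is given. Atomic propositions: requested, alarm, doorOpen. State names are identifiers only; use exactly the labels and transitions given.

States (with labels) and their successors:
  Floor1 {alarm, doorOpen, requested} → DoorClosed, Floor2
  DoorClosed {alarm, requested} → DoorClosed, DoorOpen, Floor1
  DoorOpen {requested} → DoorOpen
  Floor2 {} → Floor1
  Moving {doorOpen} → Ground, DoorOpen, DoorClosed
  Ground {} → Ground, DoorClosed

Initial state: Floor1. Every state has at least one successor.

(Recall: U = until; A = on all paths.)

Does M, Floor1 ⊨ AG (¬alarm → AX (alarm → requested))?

States satisfying ¬alarm → AX (alarm → requested): {Floor1, DoorClosed, DoorOpen, Floor2, Moving, Ground}.
States satisfying AG (¬alarm → AX (alarm → requested)): {Floor1, DoorClosed, DoorOpen, Floor2, Moving, Ground}.
Every state reachable from Floor1 satisfies ¬alarm → AX (alarm → requested).
Floor1 ∈ Sat(AG (¬alarm → AX (alarm → requested))).

Holds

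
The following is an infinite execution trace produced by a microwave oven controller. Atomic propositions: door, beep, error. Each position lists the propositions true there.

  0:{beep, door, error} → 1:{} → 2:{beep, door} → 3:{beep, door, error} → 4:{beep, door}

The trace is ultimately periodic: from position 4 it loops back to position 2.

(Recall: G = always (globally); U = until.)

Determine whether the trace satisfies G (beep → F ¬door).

beep → F ¬door must hold at every position from 0 onward. It fails at position 2, so G (beep → F ¬door) is false.
Positions where beep holds: 0, 2, 3, 4.
Check F ¬door at each: 0→ok, 2→fails, 3→fails, 4→fails.

No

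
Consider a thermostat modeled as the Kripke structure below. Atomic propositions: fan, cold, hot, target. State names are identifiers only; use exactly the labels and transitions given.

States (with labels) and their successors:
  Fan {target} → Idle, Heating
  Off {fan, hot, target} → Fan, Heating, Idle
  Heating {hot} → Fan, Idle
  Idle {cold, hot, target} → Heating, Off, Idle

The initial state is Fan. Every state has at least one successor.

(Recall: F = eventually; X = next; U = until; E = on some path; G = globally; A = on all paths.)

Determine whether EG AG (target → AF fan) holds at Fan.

States satisfying AG (target → AF fan): ∅.
States satisfying EG AG (target → AF fan): ∅.
No suitable path/successor from Fan witnesses the formula.
Fan ∉ Sat(EG AG (target → AF fan)).

Violated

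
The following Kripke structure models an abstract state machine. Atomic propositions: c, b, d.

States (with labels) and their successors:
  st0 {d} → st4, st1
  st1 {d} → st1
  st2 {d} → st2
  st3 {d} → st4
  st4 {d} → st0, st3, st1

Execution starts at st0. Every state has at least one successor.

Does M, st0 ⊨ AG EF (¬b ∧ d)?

Yes

States satisfying EF (¬b ∧ d): {st0, st1, st2, st3, st4}.
States satisfying AG EF (¬b ∧ d): {st0, st1, st2, st3, st4}.
Every state reachable from st0 satisfies EF (¬b ∧ d).
st0 ∈ Sat(AG EF (¬b ∧ d)).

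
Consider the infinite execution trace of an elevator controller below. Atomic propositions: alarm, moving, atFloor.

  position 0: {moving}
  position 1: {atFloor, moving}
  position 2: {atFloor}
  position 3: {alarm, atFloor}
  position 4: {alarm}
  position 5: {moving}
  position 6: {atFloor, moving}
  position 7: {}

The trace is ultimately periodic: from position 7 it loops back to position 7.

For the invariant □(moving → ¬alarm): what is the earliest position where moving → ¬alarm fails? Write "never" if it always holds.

never

moving → ¬alarm holds at every position 0..7, and those are all the positions the trace ever visits, so the invariant □(moving → ¬alarm) is never violated.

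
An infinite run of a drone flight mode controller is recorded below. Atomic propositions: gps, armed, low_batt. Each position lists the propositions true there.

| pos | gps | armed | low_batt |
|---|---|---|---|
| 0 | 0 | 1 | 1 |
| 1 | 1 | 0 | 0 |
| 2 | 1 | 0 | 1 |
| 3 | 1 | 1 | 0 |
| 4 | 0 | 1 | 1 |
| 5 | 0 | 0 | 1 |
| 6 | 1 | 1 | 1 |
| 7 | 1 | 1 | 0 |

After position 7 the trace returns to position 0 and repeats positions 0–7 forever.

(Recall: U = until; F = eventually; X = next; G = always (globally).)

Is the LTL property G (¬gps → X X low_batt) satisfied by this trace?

Does not hold

¬gps → X X low_batt must hold at every position from 0 onward. It fails at position 5, so G (¬gps → X X low_batt) is false.
Positions where ¬gps holds: 0, 4, 5.
Check X X low_batt at each: 0→ok, 4→ok, 5→fails.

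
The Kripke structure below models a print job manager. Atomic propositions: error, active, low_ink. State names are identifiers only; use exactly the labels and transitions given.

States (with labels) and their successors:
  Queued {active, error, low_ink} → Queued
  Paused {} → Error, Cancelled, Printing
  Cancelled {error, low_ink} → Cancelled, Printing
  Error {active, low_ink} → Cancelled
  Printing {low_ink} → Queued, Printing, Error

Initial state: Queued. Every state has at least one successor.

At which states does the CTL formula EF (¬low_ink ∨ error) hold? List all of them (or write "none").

{Queued, Paused, Cancelled, Error, Printing}

States satisfying ¬low_ink ∨ error: {Queued, Paused, Cancelled}.
States satisfying EF (¬low_ink ∨ error): {Queued, Paused, Cancelled, Error, Printing}.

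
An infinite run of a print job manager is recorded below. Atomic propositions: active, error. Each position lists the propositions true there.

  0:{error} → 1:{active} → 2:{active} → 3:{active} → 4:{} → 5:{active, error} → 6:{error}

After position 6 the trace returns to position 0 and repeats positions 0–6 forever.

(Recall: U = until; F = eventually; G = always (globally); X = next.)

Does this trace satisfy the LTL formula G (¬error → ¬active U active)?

Holds

¬error → ¬active U active holds at every position 0..6, and those are all positions ever visited, so G (¬error → ¬active U active) holds.
Positions where ¬error holds: 1, 2, 3, 4.
Check ¬active U active at each: 1→ok, 2→ok, 3→ok, 4→ok.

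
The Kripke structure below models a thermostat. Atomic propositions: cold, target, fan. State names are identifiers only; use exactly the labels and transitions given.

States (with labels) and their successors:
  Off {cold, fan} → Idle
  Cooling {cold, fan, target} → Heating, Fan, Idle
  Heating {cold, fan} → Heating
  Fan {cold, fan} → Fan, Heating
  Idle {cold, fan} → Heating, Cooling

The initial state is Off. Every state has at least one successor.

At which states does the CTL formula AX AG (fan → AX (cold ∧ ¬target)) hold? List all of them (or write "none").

States satisfying AG (fan → AX (cold ∧ ¬target)): {Heating, Fan}.
States satisfying AX AG (fan → AX (cold ∧ ¬target)): {Heating, Fan}.

{Heating, Fan}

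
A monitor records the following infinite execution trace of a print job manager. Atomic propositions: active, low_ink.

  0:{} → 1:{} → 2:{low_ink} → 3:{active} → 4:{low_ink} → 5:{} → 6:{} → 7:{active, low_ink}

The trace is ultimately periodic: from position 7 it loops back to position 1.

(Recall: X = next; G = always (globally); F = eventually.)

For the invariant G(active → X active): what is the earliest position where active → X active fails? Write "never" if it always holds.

3

Check active → X active at each position in order: 0 ✓, 1 ✓, 2 ✓.
At position 3 the labels are {active} and the next position 4 has {low_ink}, so active → X active is false there. This is the first violation.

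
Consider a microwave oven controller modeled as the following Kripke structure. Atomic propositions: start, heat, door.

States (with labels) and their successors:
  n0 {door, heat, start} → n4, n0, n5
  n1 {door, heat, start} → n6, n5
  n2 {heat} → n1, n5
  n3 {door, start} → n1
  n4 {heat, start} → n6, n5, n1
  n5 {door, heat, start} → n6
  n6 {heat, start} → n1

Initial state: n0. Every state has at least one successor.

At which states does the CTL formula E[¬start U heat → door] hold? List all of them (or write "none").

States satisfying ¬start: {n2}.
States satisfying heat → door: {n0, n1, n3, n5}.
States satisfying E[¬start U heat → door]: {n0, n1, n2, n3, n5}.

{n0, n1, n2, n3, n5}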